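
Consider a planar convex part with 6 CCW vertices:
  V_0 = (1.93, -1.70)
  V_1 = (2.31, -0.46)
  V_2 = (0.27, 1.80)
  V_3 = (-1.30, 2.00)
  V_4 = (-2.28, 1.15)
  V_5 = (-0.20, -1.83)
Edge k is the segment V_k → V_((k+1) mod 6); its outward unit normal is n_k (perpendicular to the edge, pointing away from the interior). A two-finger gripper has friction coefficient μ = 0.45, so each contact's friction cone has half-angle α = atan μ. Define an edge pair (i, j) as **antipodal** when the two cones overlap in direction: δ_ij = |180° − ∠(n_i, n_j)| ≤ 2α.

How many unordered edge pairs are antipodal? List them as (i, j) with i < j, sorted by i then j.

count = 5; pairs: (0,3), (1,4), (2,4), (2,5), (3,5)

α = atan 0.45 = 24.23°;  2α = 48.46°
n_0 = (+0.9561, -0.2930)
n_1 = (+0.7423, +0.6701)
n_2 = (+0.1264, +0.9920)
n_3 = (-0.6552, +0.7554)
n_4 = (-0.8200, -0.5724)
n_5 = (+0.0609, -0.9981)
  (0,1): δ = 120.89°  ·
  (0,2): δ = 80.22°  ·
  (0,3): δ = 32.03°  ✓
  (0,4): δ = 51.95°  ·
  (0,5): δ = 110.53°  ·
  (1,2): δ = 139.33°  ·
  (1,3): δ = 91.13°  ·
  (1,4): δ = 7.16°  ✓
  (1,5): δ = 51.42°  ·
  (2,3): δ = 131.80°  ·
  (2,4): δ = 47.83°  ✓
  (2,5): δ = 10.75°  ✓
  (3,4): δ = 96.02°  ·
  (3,5): δ = 37.44°  ✓
  (4,5): δ = 121.42°  ·
antipodal pairs: 5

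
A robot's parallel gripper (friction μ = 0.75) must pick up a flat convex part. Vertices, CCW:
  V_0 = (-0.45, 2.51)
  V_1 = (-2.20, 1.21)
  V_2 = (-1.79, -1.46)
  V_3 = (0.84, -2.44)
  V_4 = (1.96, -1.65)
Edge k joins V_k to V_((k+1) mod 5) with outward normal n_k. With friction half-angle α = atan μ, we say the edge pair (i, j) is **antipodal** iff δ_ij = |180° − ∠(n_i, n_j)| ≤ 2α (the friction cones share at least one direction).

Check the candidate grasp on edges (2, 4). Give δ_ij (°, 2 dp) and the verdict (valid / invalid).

δ = 39.48°, valid

α = atan 0.75 = 36.87°;  2α = 73.74°
edge 2: e_2 = (+2.63, -0.98);  n_2 = (-0.3492, -0.9371)
edge 4: e_4 = (-2.41, +4.16);  n_4 = (+0.8653, +0.5013)
∠(n_2, n_4) = 140.52°
δ = |180° − 140.52°| = 39.48°
39.48° ≤ 2α = 73.74°  →  valid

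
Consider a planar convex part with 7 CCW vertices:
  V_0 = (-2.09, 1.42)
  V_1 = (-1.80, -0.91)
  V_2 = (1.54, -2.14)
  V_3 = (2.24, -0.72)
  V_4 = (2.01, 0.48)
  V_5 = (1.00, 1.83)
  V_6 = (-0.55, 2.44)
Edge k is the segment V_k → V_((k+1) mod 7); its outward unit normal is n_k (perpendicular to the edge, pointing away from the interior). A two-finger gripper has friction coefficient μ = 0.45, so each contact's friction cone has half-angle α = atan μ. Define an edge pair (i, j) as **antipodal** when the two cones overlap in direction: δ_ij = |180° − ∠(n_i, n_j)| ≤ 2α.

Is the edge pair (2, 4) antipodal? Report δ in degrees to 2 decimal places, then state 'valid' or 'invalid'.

δ = 116.96°, invalid

α = atan 0.45 = 24.23°;  2α = 48.46°
edge 2: e_2 = (+0.70, +1.42);  n_2 = (+0.8969, -0.4422)
edge 4: e_4 = (-1.01, +1.35);  n_4 = (+0.8007, +0.5991)
∠(n_2, n_4) = 63.04°
δ = |180° − 63.04°| = 116.96°
116.96° > 2α = 48.46°  →  invalid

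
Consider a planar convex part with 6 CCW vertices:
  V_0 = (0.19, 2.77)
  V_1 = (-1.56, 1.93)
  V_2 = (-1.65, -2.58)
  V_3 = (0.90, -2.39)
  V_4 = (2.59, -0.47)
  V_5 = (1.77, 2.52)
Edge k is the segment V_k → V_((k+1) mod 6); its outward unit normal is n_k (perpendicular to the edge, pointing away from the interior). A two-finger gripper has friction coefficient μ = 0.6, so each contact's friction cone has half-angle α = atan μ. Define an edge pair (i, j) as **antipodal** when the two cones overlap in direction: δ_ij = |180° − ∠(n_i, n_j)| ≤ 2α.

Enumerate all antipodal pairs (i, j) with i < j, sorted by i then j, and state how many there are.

α = atan 0.6 = 30.96°;  2α = 61.93°
n_0 = (-0.4327, +0.9015)
n_1 = (-0.9998, +0.0200)
n_2 = (+0.0743, -0.9972)
n_3 = (+0.7506, -0.6607)
n_4 = (+0.9644, +0.2645)
n_5 = (+0.1563, +0.9877)
  (0,1): δ = 116.78°  ·
  (0,2): δ = 21.38°  ✓
  (0,3): δ = 23.00°  ✓
  (0,4): δ = 79.70°  ·
  (0,5): δ = 145.37°  ·
  (1,2): δ = 84.60°  ·
  (1,3): δ = 40.21°  ✓
  (1,4): δ = 16.48°  ✓
  (1,5): δ = 82.15°  ·
  (2,3): δ = 135.62°  ·
  (2,4): δ = 78.93°  ·
  (2,5): δ = 13.25°  ✓
  (3,4): δ = 123.31°  ·
  (3,5): δ = 57.64°  ✓
  (4,5): δ = 114.33°  ·
antipodal pairs: 6

count = 6; pairs: (0,2), (0,3), (1,3), (1,4), (2,5), (3,5)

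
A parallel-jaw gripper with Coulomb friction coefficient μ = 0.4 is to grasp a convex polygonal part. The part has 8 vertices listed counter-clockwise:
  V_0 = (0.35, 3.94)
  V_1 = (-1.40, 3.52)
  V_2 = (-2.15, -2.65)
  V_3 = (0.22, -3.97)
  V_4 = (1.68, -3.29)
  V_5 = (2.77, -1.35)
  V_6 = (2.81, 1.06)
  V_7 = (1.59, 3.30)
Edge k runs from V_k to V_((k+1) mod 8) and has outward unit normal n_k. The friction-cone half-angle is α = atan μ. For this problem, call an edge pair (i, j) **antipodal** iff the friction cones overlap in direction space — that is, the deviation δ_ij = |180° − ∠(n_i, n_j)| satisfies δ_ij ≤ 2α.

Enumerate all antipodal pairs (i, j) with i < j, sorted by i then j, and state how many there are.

α = atan 0.4 = 21.80°;  2α = 43.60°
n_0 = (-0.2334, +0.9724)
n_1 = (-0.9927, +0.1207)
n_2 = (-0.4866, -0.8736)
n_3 = (+0.4222, -0.9065)
n_4 = (+0.8718, -0.4898)
n_5 = (+0.9999, -0.0166)
n_6 = (+0.8782, +0.4783)
n_7 = (+0.4586, +0.8886)
  (0,1): δ = 110.43°  ·
  (0,2): δ = 42.61°  ✓
  (0,3): δ = 11.48°  ✓
  (0,4): δ = 47.17°  ·
  (0,5): δ = 75.55°  ·
  (0,6): δ = 105.08°  ·
  (0,7): δ = 139.20°  ·
  (1,2): δ = 112.19°  ·
  (1,3): δ = 58.10°  ·
  (1,4): δ = 22.40°  ✓
  (1,5): δ = 5.98°  ✓
  (1,6): δ = 35.51°  ✓
  (1,7): δ = 69.63°  ·
  (2,3): δ = 125.91°  ·
  (2,4): δ = 90.21°  ·
  (2,5): δ = 61.83°  ·
  (2,6): δ = 32.31°  ✓
  (2,7): δ = 1.82°  ✓
  (3,4): δ = 144.30°  ·
  (3,5): δ = 115.92°  ·
  (3,6): δ = 86.40°  ·
  (3,7): δ = 52.27°  ·
  (4,5): δ = 151.62°  ·
  (4,6): δ = 122.10°  ·
  (4,7): δ = 87.97°  ·
  (5,6): δ = 150.47°  ·
  (5,7): δ = 116.35°  ·
  (6,7): δ = 145.87°  ·
antipodal pairs: 7

count = 7; pairs: (0,2), (0,3), (1,4), (1,5), (1,6), (2,6), (2,7)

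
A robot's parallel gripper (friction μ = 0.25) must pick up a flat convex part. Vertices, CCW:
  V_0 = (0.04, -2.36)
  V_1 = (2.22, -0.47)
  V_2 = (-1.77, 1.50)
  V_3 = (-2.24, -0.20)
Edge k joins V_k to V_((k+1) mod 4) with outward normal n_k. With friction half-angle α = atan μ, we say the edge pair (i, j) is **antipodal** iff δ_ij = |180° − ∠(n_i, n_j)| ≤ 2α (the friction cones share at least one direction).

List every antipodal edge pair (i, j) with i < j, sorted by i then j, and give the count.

α = atan 0.25 = 14.04°;  2α = 28.07°
n_0 = (+0.6551, -0.7556)
n_1 = (+0.4427, +0.8967)
n_2 = (-0.9638, +0.2665)
n_3 = (-0.6877, -0.7260)
  (0,1): δ = 67.20°  ·
  (0,2): δ = 33.62°  ·
  (0,3): δ = 95.62°  ·
  (1,2): δ = 79.18°  ·
  (1,3): δ = 17.17°  ✓
  (2,3): δ = 118.00°  ·
antipodal pairs: 1

count = 1; pairs: (1,3)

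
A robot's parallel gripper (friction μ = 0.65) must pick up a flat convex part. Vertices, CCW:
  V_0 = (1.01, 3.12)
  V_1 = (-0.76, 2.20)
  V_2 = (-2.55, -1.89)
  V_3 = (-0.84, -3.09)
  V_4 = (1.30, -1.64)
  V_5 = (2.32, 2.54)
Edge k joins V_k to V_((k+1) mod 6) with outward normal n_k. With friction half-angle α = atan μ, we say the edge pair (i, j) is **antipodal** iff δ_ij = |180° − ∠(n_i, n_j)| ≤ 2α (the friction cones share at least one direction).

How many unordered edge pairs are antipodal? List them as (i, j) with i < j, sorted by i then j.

α = atan 0.65 = 33.02°;  2α = 66.05°
n_0 = (-0.4612, +0.8873)
n_1 = (-0.9161, +0.4009)
n_2 = (-0.5744, -0.8186)
n_3 = (+0.5609, -0.8279)
n_4 = (+0.9715, -0.2371)
n_5 = (+0.4048, +0.9144)
  (0,1): δ = 141.10°  ·
  (0,2): δ = 62.52°  ✓
  (0,3): δ = 6.66°  ✓
  (0,4): δ = 48.82°  ✓
  (0,5): δ = 128.65°  ·
  (1,2): δ = 101.42°  ·
  (1,3): δ = 32.24°  ✓
  (1,4): δ = 9.92°  ✓
  (1,5): δ = 89.76°  ·
  (2,3): δ = 110.82°  ·
  (2,4): δ = 68.65°  ·
  (2,5): δ = 11.18°  ✓
  (3,4): δ = 137.83°  ·
  (3,5): δ = 58.00°  ✓
  (4,5): δ = 100.17°  ·
antipodal pairs: 7

count = 7; pairs: (0,2), (0,3), (0,4), (1,3), (1,4), (2,5), (3,5)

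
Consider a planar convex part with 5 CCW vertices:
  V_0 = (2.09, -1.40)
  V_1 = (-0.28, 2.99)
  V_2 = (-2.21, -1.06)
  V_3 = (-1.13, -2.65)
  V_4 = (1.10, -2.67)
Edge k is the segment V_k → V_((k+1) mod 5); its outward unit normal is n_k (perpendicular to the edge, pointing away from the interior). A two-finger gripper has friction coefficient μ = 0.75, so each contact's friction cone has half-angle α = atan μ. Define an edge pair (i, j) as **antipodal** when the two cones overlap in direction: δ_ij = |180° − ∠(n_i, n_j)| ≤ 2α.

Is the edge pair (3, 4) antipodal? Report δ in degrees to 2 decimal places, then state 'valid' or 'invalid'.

δ = 127.42°, invalid

α = atan 0.75 = 36.87°;  2α = 73.74°
edge 3: e_3 = (+2.23, -0.02);  n_3 = (-0.0090, -1.0000)
edge 4: e_4 = (+0.99, +1.27);  n_4 = (+0.7887, -0.6148)
∠(n_3, n_4) = 52.58°
δ = |180° − 52.58°| = 127.42°
127.42° > 2α = 73.74°  →  invalid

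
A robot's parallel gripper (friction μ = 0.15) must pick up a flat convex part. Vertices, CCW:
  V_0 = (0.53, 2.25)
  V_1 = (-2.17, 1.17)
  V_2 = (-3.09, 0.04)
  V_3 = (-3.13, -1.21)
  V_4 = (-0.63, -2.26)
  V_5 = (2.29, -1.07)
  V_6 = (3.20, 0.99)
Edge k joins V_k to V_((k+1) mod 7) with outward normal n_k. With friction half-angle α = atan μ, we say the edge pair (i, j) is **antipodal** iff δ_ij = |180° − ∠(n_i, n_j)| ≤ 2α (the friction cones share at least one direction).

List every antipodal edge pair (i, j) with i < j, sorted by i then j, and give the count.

count = 3; pairs: (0,4), (1,5), (3,6)

α = atan 0.15 = 8.53°;  2α = 17.06°
n_0 = (-0.3714, +0.9285)
n_1 = (-0.7755, +0.6314)
n_2 = (-0.9995, +0.0320)
n_3 = (-0.3872, -0.9220)
n_4 = (+0.3774, -0.9261)
n_5 = (+0.9147, -0.4041)
n_6 = (+0.4268, +0.9044)
  (0,1): δ = 150.95°  ·
  (0,2): δ = 113.63°  ·
  (0,3): δ = 44.58°  ·
  (0,4): δ = 0.37°  ✓
  (0,5): δ = 44.37°  ·
  (0,6): δ = 132.94°  ·
  (1,2): δ = 142.68°  ·
  (1,3): δ = 73.63°  ·
  (1,4): δ = 28.68°  ·
  (1,5): δ = 15.32°  ✓
  (1,6): δ = 103.89°  ·
  (2,3): δ = 110.95°  ·
  (2,4): δ = 65.99°  ·
  (2,5): δ = 22.00°  ·
  (2,6): δ = 66.57°  ·
  (3,4): δ = 135.05°  ·
  (3,5): δ = 91.05°  ·
  (3,6): δ = 2.48°  ✓
  (4,5): δ = 136.01°  ·
  (4,6): δ = 47.44°  ·
  (5,6): δ = 91.43°  ·
antipodal pairs: 3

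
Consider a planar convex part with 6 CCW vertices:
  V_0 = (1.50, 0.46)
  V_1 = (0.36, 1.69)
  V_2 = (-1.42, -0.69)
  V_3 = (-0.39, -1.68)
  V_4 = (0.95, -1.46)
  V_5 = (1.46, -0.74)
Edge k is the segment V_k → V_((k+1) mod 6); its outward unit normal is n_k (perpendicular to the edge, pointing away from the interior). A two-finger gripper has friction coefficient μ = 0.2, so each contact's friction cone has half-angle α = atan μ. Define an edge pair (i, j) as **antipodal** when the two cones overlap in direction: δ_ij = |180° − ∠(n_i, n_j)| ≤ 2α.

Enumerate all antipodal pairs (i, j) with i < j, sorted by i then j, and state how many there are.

count = 2; pairs: (0,2), (1,4)

α = atan 0.2 = 11.31°;  2α = 22.62°
n_0 = (+0.7334, +0.6798)
n_1 = (-0.8008, +0.5989)
n_2 = (-0.6930, -0.7210)
n_3 = (+0.1620, -0.9868)
n_4 = (+0.8160, -0.5780)
n_5 = (+0.9994, -0.0333)
  (0,1): δ = 79.62°  ·
  (0,2): δ = 3.31°  ✓
  (0,3): δ = 56.50°  ·
  (0,4): δ = 101.86°  ·
  (0,5): δ = 135.27°  ·
  (1,2): δ = 97.07°  ·
  (1,3): δ = 43.88°  ·
  (1,4): δ = 1.48°  ✓
  (1,5): δ = 34.88°  ·
  (2,3): δ = 126.81°  ·
  (2,4): δ = 81.45°  ·
  (2,5): δ = 48.04°  ·
  (3,4): δ = 134.63°  ·
  (3,5): δ = 101.23°  ·
  (4,5): δ = 146.60°  ·
antipodal pairs: 2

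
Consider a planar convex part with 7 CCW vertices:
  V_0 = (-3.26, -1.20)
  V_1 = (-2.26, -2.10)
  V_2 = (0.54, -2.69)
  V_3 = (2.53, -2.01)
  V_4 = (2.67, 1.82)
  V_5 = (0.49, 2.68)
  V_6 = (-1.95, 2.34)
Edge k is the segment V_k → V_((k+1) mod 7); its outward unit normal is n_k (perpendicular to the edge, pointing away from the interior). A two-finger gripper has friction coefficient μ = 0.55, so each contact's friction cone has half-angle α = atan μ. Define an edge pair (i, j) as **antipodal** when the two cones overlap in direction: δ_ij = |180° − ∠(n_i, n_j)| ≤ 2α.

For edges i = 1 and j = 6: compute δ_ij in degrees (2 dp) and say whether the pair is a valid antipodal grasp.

α = atan 0.55 = 28.81°;  2α = 57.62°
edge 1: e_1 = (+2.80, -0.59);  n_1 = (-0.2062, -0.9785)
edge 6: e_6 = (-1.31, -3.54);  n_6 = (-0.9378, +0.3471)
∠(n_1, n_6) = 98.41°
δ = |180° − 98.41°| = 81.59°
81.59° > 2α = 57.62°  →  invalid

δ = 81.59°, invalid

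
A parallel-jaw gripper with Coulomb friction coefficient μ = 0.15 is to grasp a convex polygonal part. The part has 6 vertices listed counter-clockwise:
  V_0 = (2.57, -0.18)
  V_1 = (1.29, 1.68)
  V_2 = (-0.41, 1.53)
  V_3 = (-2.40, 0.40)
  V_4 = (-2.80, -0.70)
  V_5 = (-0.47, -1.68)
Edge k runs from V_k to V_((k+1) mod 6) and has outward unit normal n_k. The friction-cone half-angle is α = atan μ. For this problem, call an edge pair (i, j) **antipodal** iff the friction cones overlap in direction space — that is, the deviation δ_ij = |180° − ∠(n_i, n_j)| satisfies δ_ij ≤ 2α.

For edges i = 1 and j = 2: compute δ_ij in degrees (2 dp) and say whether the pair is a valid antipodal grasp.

α = atan 0.15 = 8.53°;  2α = 17.06°
edge 1: e_1 = (-1.70, -0.15);  n_1 = (-0.0879, +0.9961)
edge 2: e_2 = (-1.99, -1.13);  n_2 = (-0.4938, +0.8696)
∠(n_1, n_2) = 24.55°
δ = |180° − 24.55°| = 155.45°
155.45° > 2α = 17.06°  →  invalid

δ = 155.45°, invalid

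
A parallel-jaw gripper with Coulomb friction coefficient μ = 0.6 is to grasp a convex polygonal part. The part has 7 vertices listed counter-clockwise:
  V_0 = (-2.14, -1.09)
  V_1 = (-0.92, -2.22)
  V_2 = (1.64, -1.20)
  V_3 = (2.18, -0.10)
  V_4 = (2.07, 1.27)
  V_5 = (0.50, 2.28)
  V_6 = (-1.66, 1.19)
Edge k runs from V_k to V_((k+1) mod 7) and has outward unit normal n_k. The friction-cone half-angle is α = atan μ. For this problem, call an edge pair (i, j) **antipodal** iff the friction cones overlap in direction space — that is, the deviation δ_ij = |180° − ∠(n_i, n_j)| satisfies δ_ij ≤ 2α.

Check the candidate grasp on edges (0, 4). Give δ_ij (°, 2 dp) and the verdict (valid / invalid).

δ = 10.05°, valid

α = atan 0.6 = 30.96°;  2α = 61.93°
edge 0: e_0 = (+1.22, -1.13);  n_0 = (-0.6795, -0.7336)
edge 4: e_4 = (-1.57, +1.01);  n_4 = (+0.5410, +0.8410)
∠(n_0, n_4) = 169.95°
δ = |180° − 169.95°| = 10.05°
10.05° ≤ 2α = 61.93°  →  valid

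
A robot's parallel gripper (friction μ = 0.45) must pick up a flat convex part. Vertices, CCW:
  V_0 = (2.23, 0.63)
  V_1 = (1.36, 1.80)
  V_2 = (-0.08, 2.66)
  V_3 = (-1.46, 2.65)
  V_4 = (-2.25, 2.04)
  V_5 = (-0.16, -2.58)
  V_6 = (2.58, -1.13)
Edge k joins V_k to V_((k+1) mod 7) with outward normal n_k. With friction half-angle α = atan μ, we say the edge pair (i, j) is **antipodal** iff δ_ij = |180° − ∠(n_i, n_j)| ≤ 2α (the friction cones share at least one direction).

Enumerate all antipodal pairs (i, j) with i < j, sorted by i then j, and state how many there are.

α = atan 0.45 = 24.23°;  2α = 48.46°
n_0 = (+0.8025, +0.5967)
n_1 = (+0.5127, +0.8585)
n_2 = (-0.0072, +1.0000)
n_3 = (-0.6112, +0.7915)
n_4 = (-0.9111, -0.4122)
n_5 = (+0.4677, -0.8839)
n_6 = (+0.9808, +0.1950)
  (0,1): δ = 157.48°  ·
  (0,2): δ = 126.22°  ·
  (0,3): δ = 88.96°  ·
  (0,4): δ = 12.29°  ✓
  (0,5): δ = 81.25°  ·
  (0,6): δ = 154.61°  ·
  (1,2): δ = 148.74°  ·
  (1,3): δ = 111.48°  ·
  (1,4): δ = 34.81°  ✓
  (1,5): δ = 58.73°  ·
  (1,6): δ = 132.09°  ·
  (2,3): δ = 142.74°  ·
  (2,4): δ = 66.07°  ·
  (2,5): δ = 27.47°  ✓
  (2,6): δ = 100.83°  ·
  (3,4): δ = 103.33°  ·
  (3,5): δ = 9.79°  ✓
  (3,6): δ = 63.57°  ·
  (4,5): δ = 86.45°  ·
  (4,6): δ = 13.09°  ✓
  (5,6): δ = 106.64°  ·
antipodal pairs: 5

count = 5; pairs: (0,4), (1,4), (2,5), (3,5), (4,6)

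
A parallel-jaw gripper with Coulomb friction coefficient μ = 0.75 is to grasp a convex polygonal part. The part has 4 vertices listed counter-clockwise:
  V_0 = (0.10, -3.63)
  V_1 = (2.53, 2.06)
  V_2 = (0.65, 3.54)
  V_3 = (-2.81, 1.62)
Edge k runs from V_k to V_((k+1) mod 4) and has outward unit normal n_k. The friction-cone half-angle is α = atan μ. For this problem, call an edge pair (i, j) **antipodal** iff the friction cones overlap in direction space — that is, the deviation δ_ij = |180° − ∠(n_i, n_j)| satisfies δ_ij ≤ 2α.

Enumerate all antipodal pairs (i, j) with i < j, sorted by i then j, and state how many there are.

α = atan 0.75 = 36.87°;  2α = 73.74°
n_0 = (+0.9196, -0.3927)
n_1 = (+0.6186, +0.7857)
n_2 = (-0.4852, +0.8744)
n_3 = (-0.8746, -0.4848)
  (0,1): δ = 105.09°  ·
  (0,2): δ = 37.85°  ✓
  (0,3): δ = 52.12°  ✓
  (1,2): δ = 112.76°  ·
  (1,3): δ = 22.79°  ✓
  (2,3): δ = 90.03°  ·
antipodal pairs: 3

count = 3; pairs: (0,2), (0,3), (1,3)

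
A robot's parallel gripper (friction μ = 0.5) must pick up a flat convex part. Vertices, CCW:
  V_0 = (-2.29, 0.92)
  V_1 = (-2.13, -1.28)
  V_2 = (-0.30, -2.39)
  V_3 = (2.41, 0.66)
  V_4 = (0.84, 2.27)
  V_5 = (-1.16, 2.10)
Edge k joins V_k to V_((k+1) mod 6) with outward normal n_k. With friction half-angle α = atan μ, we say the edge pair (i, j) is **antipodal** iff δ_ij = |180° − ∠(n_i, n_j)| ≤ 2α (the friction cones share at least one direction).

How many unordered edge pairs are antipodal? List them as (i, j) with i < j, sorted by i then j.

count = 6; pairs: (0,2), (0,3), (1,3), (1,4), (2,4), (2,5)

α = atan 0.5 = 26.57°;  2α = 53.13°
n_0 = (-0.9974, -0.0725)
n_1 = (-0.5186, -0.8550)
n_2 = (+0.7475, -0.6642)
n_3 = (+0.7159, +0.6982)
n_4 = (-0.0847, +0.9964)
n_5 = (-0.7222, +0.6916)
  (0,1): δ = 125.40°  ·
  (0,2): δ = 45.78°  ✓
  (0,3): δ = 40.12°  ✓
  (0,4): δ = 90.70°  ·
  (0,5): δ = 132.08°  ·
  (1,2): δ = 100.38°  ·
  (1,3): δ = 14.48°  ✓
  (1,4): δ = 36.10°  ✓
  (1,5): δ = 77.48°  ·
  (2,3): δ = 94.10°  ·
  (2,4): δ = 43.52°  ✓
  (2,5): δ = 2.14°  ✓
  (3,4): δ = 129.42°  ·
  (3,5): δ = 88.04°  ·
  (4,5): δ = 138.62°  ·
antipodal pairs: 6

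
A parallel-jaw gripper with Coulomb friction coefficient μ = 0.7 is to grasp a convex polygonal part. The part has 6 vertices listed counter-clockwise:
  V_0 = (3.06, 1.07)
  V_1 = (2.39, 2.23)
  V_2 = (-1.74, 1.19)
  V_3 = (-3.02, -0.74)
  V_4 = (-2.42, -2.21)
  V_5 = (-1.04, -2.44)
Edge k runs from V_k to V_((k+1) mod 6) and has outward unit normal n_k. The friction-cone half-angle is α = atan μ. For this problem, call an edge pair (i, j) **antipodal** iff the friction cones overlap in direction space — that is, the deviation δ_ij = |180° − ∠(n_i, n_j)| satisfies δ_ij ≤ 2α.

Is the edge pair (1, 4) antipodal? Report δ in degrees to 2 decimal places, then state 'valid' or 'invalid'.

δ = 23.60°, valid

α = atan 0.7 = 34.99°;  2α = 69.98°
edge 1: e_1 = (-4.13, -1.04);  n_1 = (-0.2442, +0.9697)
edge 4: e_4 = (+1.38, -0.23);  n_4 = (-0.1644, -0.9864)
∠(n_1, n_4) = 156.40°
δ = |180° − 156.40°| = 23.60°
23.60° ≤ 2α = 69.98°  →  valid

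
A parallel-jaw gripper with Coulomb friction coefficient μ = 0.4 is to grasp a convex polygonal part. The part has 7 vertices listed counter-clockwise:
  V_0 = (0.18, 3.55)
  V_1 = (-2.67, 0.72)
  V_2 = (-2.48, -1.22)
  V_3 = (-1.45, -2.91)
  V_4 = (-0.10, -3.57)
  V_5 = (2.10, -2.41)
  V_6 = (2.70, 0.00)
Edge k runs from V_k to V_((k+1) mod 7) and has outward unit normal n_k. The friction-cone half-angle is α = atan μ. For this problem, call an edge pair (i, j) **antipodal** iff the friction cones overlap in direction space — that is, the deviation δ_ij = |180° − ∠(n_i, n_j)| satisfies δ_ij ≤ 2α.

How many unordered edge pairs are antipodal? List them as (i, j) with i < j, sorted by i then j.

count = 6; pairs: (0,4), (0,5), (1,5), (1,6), (2,6), (3,6)

α = atan 0.4 = 21.80°;  2α = 43.60°
n_0 = (-0.7046, +0.7096)
n_1 = (-0.9952, -0.0975)
n_2 = (-0.8539, -0.5204)
n_3 = (-0.4392, -0.8984)
n_4 = (+0.4664, -0.8846)
n_5 = (+0.9704, -0.2416)
n_6 = (+0.8154, +0.5788)
  (0,1): δ = 129.20°  ·
  (0,2): δ = 103.44°  ·
  (0,3): δ = 70.85°  ·
  (0,4): δ = 17.00°  ✓
  (0,5): δ = 31.22°  ✓
  (0,6): δ = 80.57°  ·
  (1,2): δ = 154.23°  ·
  (1,3): δ = 121.65°  ·
  (1,4): δ = 67.79°  ·
  (1,5): δ = 19.57°  ✓
  (1,6): δ = 29.78°  ✓
  (2,3): δ = 147.41°  ·
  (2,4): δ = 93.56°  ·
  (2,5): δ = 45.34°  ·
  (2,6): δ = 4.01°  ✓
  (3,4): δ = 126.15°  ·
  (3,5): δ = 77.93°  ·
  (3,6): δ = 28.58°  ✓
  (4,5): δ = 131.78°  ·
  (4,6): δ = 82.43°  ·
  (5,6): δ = 130.65°  ·
antipodal pairs: 6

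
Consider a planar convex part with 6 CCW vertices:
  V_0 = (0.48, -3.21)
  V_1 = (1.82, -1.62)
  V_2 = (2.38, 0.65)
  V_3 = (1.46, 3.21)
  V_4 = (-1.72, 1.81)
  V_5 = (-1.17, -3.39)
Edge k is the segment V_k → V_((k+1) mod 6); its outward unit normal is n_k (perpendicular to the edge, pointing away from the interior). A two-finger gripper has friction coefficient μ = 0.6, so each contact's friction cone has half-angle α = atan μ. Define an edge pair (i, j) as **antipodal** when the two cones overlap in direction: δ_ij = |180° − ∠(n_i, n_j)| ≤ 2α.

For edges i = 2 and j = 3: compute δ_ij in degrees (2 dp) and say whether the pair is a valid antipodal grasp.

α = atan 0.6 = 30.96°;  2α = 61.93°
edge 2: e_2 = (-0.92, +2.56);  n_2 = (+0.9411, +0.3382)
edge 3: e_3 = (-3.18, -1.40);  n_3 = (-0.4029, +0.9152)
∠(n_2, n_3) = 93.99°
δ = |180° − 93.99°| = 86.01°
86.01° > 2α = 61.93°  →  invalid

δ = 86.01°, invalid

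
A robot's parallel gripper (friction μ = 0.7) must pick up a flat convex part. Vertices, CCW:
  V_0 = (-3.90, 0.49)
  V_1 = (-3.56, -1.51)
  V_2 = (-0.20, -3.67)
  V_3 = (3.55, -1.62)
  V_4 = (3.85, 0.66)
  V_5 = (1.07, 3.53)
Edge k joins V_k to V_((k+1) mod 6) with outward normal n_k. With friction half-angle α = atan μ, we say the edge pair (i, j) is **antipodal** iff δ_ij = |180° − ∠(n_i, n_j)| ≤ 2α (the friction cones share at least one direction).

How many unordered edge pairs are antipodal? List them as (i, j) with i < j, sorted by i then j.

count = 7; pairs: (0,3), (0,4), (1,3), (1,4), (1,5), (2,5), (3,5)

α = atan 0.7 = 34.99°;  2α = 69.98°
n_0 = (-0.9859, -0.1676)
n_1 = (-0.5408, -0.8412)
n_2 = (+0.4797, -0.8774)
n_3 = (+0.9915, -0.1305)
n_4 = (+0.7183, +0.6958)
n_5 = (-0.5218, +0.8531)
  (0,1): δ = 132.38°  ·
  (0,2): δ = 70.98°  ·
  (0,3): δ = 17.14°  ✓
  (0,4): δ = 34.44°  ✓
  (0,5): δ = 111.80°  ·
  (1,2): δ = 118.60°  ·
  (1,3): δ = 64.76°  ✓
  (1,4): δ = 13.18°  ✓
  (1,5): δ = 64.19°  ✓
  (2,3): δ = 126.16°  ·
  (2,4): δ = 74.58°  ·
  (2,5): δ = 2.79°  ✓
  (3,4): δ = 128.42°  ·
  (3,5): δ = 51.05°  ✓
  (4,5): δ = 102.63°  ·
antipodal pairs: 7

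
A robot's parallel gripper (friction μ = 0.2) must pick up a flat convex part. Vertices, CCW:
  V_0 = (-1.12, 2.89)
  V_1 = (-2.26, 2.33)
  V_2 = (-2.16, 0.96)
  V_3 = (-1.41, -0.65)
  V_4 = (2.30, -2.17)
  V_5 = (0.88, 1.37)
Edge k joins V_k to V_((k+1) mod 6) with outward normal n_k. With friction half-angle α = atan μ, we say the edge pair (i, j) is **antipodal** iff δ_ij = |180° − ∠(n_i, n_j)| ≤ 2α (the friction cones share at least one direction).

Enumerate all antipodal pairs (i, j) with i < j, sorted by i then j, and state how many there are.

α = atan 0.2 = 11.31°;  2α = 22.62°
n_0 = (-0.4409, +0.8976)
n_1 = (-0.9973, -0.0728)
n_2 = (-0.9065, -0.4223)
n_3 = (-0.3791, -0.9253)
n_4 = (+0.9281, +0.3723)
n_5 = (+0.6051, +0.7962)
  (0,1): δ = 111.99°  ·
  (0,2): δ = 91.18°  ·
  (0,3): δ = 48.44°  ·
  (0,4): δ = 85.70°  ·
  (0,5): δ = 116.60°  ·
  (1,2): δ = 159.20°  ·
  (1,3): δ = 116.45°  ·
  (1,4): δ = 17.68°  ✓
  (1,5): δ = 48.59°  ·
  (2,3): δ = 137.26°  ·
  (2,4): δ = 3.12°  ✓
  (2,5): δ = 27.79°  ·
  (3,4): δ = 45.86°  ·
  (3,5): δ = 14.96°  ✓
  (4,5): δ = 149.09°  ·
antipodal pairs: 3

count = 3; pairs: (1,4), (2,4), (3,5)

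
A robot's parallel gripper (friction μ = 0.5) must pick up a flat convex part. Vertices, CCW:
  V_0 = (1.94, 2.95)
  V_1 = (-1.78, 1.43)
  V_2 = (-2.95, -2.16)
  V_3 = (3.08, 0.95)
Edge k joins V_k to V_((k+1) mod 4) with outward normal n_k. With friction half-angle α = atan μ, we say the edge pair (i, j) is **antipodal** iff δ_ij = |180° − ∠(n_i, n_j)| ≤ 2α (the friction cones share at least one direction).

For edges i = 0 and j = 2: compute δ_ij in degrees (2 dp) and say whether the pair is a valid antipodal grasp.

δ = 5.06°, valid

α = atan 0.5 = 26.57°;  2α = 53.13°
edge 0: e_0 = (-3.72, -1.52);  n_0 = (-0.3782, +0.9257)
edge 2: e_2 = (+6.03, +3.11);  n_2 = (+0.4584, -0.8888)
∠(n_0, n_2) = 174.94°
δ = |180° − 174.94°| = 5.06°
5.06° ≤ 2α = 53.13°  →  valid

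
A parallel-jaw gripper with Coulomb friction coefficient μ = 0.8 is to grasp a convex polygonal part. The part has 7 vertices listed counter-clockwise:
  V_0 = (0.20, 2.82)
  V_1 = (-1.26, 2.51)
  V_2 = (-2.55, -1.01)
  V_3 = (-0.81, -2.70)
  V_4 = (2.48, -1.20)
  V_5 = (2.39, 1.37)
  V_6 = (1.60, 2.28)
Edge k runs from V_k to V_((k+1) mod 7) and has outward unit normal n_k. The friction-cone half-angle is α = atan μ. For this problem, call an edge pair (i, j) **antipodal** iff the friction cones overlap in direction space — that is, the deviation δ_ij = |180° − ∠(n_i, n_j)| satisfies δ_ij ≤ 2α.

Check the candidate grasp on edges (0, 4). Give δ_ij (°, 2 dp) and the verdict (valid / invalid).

δ = 80.02°, invalid

α = atan 0.8 = 38.66°;  2α = 77.32°
edge 0: e_0 = (-1.46, -0.31);  n_0 = (-0.2077, +0.9782)
edge 4: e_4 = (-0.09, +2.57);  n_4 = (+0.9994, +0.0350)
∠(n_0, n_4) = 99.98°
δ = |180° − 99.98°| = 80.02°
80.02° > 2α = 77.32°  →  invalid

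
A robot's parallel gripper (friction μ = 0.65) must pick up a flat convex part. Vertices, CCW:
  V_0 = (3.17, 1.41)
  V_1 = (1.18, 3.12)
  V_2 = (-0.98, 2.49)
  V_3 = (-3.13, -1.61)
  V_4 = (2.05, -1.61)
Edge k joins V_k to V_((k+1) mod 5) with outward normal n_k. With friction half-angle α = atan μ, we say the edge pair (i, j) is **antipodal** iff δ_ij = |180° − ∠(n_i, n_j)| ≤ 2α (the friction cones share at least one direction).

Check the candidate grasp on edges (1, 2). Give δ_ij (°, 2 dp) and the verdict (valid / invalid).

δ = 133.93°, invalid

α = atan 0.65 = 33.02°;  2α = 66.05°
edge 1: e_1 = (-2.16, -0.63);  n_1 = (-0.2800, +0.9600)
edge 2: e_2 = (-2.15, -4.10);  n_2 = (-0.8856, +0.4644)
∠(n_1, n_2) = 46.07°
δ = |180° − 46.07°| = 133.93°
133.93° > 2α = 66.05°  →  invalid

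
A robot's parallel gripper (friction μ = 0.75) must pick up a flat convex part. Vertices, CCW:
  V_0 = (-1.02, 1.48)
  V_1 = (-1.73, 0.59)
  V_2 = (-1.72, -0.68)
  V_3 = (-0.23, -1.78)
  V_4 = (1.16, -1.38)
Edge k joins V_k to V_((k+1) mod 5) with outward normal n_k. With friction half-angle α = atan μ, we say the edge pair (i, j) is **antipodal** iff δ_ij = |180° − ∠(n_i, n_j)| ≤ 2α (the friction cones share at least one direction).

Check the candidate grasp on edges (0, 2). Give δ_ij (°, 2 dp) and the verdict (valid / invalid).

α = atan 0.75 = 36.87°;  2α = 73.74°
edge 0: e_0 = (-0.71, -0.89);  n_0 = (-0.7817, +0.6236)
edge 2: e_2 = (+1.49, -1.10);  n_2 = (-0.5939, -0.8045)
∠(n_0, n_2) = 92.14°
δ = |180° − 92.14°| = 87.86°
87.86° > 2α = 73.74°  →  invalid

δ = 87.86°, invalid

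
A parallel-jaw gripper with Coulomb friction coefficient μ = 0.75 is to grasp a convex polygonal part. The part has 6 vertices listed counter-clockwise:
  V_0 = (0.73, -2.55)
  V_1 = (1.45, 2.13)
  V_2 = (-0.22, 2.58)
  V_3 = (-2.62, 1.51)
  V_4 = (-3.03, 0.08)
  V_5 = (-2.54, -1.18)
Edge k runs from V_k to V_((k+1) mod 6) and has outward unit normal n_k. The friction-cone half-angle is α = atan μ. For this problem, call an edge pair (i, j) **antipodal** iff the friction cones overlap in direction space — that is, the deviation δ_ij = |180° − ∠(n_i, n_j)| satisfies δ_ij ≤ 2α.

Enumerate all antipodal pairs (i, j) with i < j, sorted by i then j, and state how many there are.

α = atan 0.75 = 36.87°;  2α = 73.74°
n_0 = (+0.9884, -0.1521)
n_1 = (+0.2602, +0.9656)
n_2 = (-0.4072, +0.9133)
n_3 = (-0.9613, +0.2756)
n_4 = (-0.9320, -0.3624)
n_5 = (-0.3864, -0.9223)
  (0,1): δ = 96.33°  ·
  (0,2): δ = 57.22°  ✓
  (0,3): δ = 7.25°  ✓
  (0,4): δ = 30.00°  ✓
  (0,5): δ = 76.01°  ·
  (1,2): δ = 140.89°  ·
  (1,3): δ = 90.92°  ·
  (1,4): δ = 53.67°  ✓
  (1,5): δ = 7.65°  ✓
  (2,3): δ = 130.03°  ·
  (2,4): δ = 92.78°  ·
  (2,5): δ = 46.76°  ✓
  (3,4): δ = 142.75°  ·
  (3,5): δ = 96.73°  ·
  (4,5): δ = 133.98°  ·
antipodal pairs: 6

count = 6; pairs: (0,2), (0,3), (0,4), (1,4), (1,5), (2,5)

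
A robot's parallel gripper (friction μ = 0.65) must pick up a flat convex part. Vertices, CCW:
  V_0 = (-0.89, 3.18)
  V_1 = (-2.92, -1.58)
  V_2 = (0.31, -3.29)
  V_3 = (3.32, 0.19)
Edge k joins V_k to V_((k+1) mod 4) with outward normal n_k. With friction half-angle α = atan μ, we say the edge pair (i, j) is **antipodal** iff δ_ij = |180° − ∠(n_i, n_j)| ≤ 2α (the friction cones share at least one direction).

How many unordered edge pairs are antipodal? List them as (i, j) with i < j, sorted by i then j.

count = 2; pairs: (0,2), (1,3)

α = atan 0.65 = 33.02°;  2α = 66.05°
n_0 = (-0.9198, +0.3923)
n_1 = (-0.4679, -0.8838)
n_2 = (+0.7563, -0.6542)
n_3 = (+0.5790, +0.8153)
  (0,1): δ = 94.80°  ·
  (0,2): δ = 17.76°  ✓
  (0,3): δ = 77.71°  ·
  (1,2): δ = 102.96°  ·
  (1,3): δ = 7.49°  ✓
  (2,3): δ = 84.52°  ·
antipodal pairs: 2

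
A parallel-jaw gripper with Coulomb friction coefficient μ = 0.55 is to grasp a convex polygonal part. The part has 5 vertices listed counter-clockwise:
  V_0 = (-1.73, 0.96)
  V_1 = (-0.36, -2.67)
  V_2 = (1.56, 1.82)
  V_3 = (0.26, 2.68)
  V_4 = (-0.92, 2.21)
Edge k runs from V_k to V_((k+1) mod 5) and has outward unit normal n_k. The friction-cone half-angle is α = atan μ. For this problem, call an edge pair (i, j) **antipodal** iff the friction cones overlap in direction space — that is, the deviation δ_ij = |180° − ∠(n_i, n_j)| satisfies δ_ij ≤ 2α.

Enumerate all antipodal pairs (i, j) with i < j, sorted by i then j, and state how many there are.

α = atan 0.55 = 28.81°;  2α = 57.62°
n_0 = (-0.9356, -0.3531)
n_1 = (+0.9195, -0.3932)
n_2 = (+0.5517, +0.8340)
n_3 = (-0.3700, +0.9290)
n_4 = (-0.8392, +0.5438)
  (0,1): δ = 43.83°  ✓
  (0,2): δ = 35.84°  ✓
  (0,3): δ = 91.04°  ·
  (0,4): δ = 126.38°  ·
  (1,2): δ = 100.33°  ·
  (1,3): δ = 45.13°  ✓
  (1,4): δ = 9.79°  ✓
  (2,3): δ = 124.80°  ·
  (2,4): δ = 89.46°  ·
  (3,4): δ = 144.66°  ·
antipodal pairs: 4

count = 4; pairs: (0,1), (0,2), (1,3), (1,4)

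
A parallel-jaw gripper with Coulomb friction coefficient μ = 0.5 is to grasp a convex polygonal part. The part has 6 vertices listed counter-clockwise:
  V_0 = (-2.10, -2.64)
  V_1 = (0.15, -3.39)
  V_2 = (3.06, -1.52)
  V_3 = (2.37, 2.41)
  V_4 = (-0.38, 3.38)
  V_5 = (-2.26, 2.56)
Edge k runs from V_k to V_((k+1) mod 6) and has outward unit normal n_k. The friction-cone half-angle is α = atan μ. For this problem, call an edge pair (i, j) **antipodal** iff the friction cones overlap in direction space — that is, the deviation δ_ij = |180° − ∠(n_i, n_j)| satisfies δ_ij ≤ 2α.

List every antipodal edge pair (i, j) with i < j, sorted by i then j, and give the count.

α = atan 0.5 = 26.57°;  2α = 53.13°
n_0 = (-0.3162, -0.9487)
n_1 = (+0.5406, -0.8413)
n_2 = (+0.9849, +0.1729)
n_3 = (+0.3326, +0.9431)
n_4 = (-0.3998, +0.9166)
n_5 = (-0.9995, -0.0308)
  (0,1): δ = 128.84°  ·
  (0,2): δ = 61.61°  ·
  (0,3): δ = 0.99°  ✓
  (0,4): δ = 42.00°  ✓
  (0,5): δ = 110.20°  ·
  (1,2): δ = 112.77°  ·
  (1,3): δ = 52.15°  ✓
  (1,4): δ = 9.16°  ✓
  (1,5): δ = 59.04°  ·
  (2,3): δ = 119.39°  ·
  (2,4): δ = 76.39°  ·
  (2,5): δ = 8.20°  ✓
  (3,4): δ = 137.01°  ·
  (3,5): δ = 68.81°  ·
  (4,5): δ = 111.80°  ·
antipodal pairs: 5

count = 5; pairs: (0,3), (0,4), (1,3), (1,4), (2,5)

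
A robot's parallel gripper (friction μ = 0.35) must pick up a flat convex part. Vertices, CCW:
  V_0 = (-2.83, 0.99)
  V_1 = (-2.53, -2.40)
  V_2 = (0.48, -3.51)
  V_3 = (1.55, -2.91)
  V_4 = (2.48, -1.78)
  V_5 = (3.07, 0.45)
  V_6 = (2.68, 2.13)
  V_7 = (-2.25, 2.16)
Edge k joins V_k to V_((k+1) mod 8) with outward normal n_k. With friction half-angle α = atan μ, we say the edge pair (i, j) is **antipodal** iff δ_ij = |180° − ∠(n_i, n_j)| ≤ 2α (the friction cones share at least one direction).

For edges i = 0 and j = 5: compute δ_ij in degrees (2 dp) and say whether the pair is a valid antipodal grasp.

δ = 8.01°, valid

α = atan 0.35 = 19.29°;  2α = 38.58°
edge 0: e_0 = (+0.30, -3.39);  n_0 = (-0.9961, -0.0882)
edge 5: e_5 = (-0.39, +1.68);  n_5 = (+0.9741, +0.2261)
∠(n_0, n_5) = 171.99°
δ = |180° − 171.99°| = 8.01°
8.01° ≤ 2α = 38.58°  →  valid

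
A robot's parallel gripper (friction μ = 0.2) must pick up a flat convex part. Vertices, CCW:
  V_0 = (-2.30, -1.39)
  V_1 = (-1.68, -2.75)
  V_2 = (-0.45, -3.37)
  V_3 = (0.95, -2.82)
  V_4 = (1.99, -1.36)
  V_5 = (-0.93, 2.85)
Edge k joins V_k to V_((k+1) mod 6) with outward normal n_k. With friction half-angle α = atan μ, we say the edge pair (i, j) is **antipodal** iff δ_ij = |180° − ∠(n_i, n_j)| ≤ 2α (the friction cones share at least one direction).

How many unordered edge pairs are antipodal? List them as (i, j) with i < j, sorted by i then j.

α = atan 0.2 = 11.31°;  2α = 22.62°
n_0 = (-0.9099, -0.4148)
n_1 = (-0.4501, -0.8930)
n_2 = (+0.3657, -0.9308)
n_3 = (+0.8145, -0.5802)
n_4 = (+0.8217, +0.5699)
n_5 = (-0.9516, +0.3075)
  (0,1): δ = 141.26°  ·
  (0,2): δ = 93.06°  ·
  (0,3): δ = 59.97°  ·
  (0,4): δ = 10.24°  ✓
  (0,5): δ = 137.59°  ·
  (1,2): δ = 131.80°  ·
  (1,3): δ = 98.71°  ·
  (1,4): δ = 28.50°  ·
  (1,5): δ = 98.84°  ·
  (2,3): δ = 146.91°  ·
  (2,4): δ = 76.70°  ·
  (2,5): δ = 50.65°  ·
  (3,4): δ = 109.79°  ·
  (3,5): δ = 17.56°  ✓
  (4,5): δ = 52.65°  ·
antipodal pairs: 2

count = 2; pairs: (0,4), (3,5)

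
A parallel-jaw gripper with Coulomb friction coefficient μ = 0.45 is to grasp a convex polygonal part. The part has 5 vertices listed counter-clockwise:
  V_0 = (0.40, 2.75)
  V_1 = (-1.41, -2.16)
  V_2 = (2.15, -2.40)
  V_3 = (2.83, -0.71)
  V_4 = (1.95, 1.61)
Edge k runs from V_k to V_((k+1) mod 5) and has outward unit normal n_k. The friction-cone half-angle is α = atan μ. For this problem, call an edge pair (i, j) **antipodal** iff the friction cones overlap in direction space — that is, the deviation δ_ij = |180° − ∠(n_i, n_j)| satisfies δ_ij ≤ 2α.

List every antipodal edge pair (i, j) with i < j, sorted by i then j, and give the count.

α = atan 0.45 = 24.23°;  2α = 48.46°
n_0 = (-0.9383, +0.3459)
n_1 = (-0.0673, -0.9977)
n_2 = (+0.9277, -0.3733)
n_3 = (+0.9350, +0.3547)
n_4 = (+0.5925, +0.8056)
  (0,1): δ = 73.62°  ·
  (0,2): δ = 1.68°  ✓
  (0,3): δ = 41.01°  ✓
  (0,4): δ = 73.90°  ·
  (1,2): δ = 108.06°  ·
  (1,3): δ = 65.37°  ·
  (1,4): δ = 32.48°  ✓
  (2,3): δ = 137.31°  ·
  (2,4): δ = 104.42°  ·
  (3,4): δ = 147.11°  ·
antipodal pairs: 3

count = 3; pairs: (0,2), (0,3), (1,4)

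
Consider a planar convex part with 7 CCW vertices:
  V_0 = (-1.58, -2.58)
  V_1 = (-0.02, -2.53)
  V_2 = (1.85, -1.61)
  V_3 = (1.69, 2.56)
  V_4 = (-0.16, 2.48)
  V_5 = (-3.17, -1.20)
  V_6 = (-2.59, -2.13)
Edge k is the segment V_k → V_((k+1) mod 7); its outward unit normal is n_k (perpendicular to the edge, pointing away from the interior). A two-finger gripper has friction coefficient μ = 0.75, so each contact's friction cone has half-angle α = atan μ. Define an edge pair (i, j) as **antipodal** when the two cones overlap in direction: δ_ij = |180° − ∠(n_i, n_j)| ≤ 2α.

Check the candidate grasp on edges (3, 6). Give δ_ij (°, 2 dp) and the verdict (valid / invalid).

α = atan 0.75 = 36.87°;  2α = 73.74°
edge 3: e_3 = (-1.85, -0.08);  n_3 = (-0.0432, +0.9991)
edge 6: e_6 = (+1.01, -0.45);  n_6 = (-0.4070, -0.9134)
∠(n_3, n_6) = 153.51°
δ = |180° − 153.51°| = 26.49°
26.49° ≤ 2α = 73.74°  →  valid

δ = 26.49°, valid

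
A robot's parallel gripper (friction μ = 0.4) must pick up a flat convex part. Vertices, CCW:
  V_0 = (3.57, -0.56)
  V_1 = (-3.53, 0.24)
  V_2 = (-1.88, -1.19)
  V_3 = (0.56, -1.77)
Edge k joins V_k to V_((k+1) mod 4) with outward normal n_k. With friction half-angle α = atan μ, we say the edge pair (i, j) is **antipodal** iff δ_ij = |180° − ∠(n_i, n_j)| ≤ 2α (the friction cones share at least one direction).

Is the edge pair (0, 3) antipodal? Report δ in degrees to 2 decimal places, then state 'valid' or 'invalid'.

α = atan 0.4 = 21.80°;  2α = 43.60°
edge 0: e_0 = (-7.10, +0.80);  n_0 = (+0.1120, +0.9937)
edge 3: e_3 = (+3.01, +1.21);  n_3 = (+0.3730, -0.9278)
∠(n_0, n_3) = 151.67°
δ = |180° − 151.67°| = 28.33°
28.33° ≤ 2α = 43.60°  →  valid

δ = 28.33°, valid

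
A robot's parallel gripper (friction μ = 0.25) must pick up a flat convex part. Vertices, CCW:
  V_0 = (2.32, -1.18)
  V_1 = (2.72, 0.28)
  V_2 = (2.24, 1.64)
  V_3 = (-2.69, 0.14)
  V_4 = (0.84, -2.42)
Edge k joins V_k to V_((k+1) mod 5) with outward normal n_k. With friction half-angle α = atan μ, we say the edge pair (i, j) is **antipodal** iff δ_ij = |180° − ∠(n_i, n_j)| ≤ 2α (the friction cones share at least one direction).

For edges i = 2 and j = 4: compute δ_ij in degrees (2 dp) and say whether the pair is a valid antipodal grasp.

α = atan 0.25 = 14.04°;  2α = 28.07°
edge 2: e_2 = (-4.93, -1.50);  n_2 = (-0.2911, +0.9567)
edge 4: e_4 = (+1.48, +1.24);  n_4 = (+0.6422, -0.7665)
∠(n_2, n_4) = 156.97°
δ = |180° − 156.97°| = 23.03°
23.03° ≤ 2α = 28.07°  →  valid

δ = 23.03°, valid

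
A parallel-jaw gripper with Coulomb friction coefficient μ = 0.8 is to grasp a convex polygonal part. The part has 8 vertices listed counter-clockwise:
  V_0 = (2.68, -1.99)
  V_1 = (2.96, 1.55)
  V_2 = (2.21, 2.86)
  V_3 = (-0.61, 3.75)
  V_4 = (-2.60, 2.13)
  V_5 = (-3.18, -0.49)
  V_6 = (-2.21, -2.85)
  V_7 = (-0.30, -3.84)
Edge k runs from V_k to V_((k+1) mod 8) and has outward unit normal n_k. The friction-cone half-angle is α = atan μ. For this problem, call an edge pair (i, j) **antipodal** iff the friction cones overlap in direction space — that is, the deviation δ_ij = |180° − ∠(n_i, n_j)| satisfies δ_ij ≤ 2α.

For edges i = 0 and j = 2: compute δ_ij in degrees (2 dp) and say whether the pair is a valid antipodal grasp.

δ = 102.99°, invalid

α = atan 0.8 = 38.66°;  2α = 77.32°
edge 0: e_0 = (+0.28, +3.54);  n_0 = (+0.9969, -0.0788)
edge 2: e_2 = (-2.82, +0.89);  n_2 = (+0.3010, +0.9536)
∠(n_0, n_2) = 77.01°
δ = |180° − 77.01°| = 102.99°
102.99° > 2α = 77.32°  →  invalid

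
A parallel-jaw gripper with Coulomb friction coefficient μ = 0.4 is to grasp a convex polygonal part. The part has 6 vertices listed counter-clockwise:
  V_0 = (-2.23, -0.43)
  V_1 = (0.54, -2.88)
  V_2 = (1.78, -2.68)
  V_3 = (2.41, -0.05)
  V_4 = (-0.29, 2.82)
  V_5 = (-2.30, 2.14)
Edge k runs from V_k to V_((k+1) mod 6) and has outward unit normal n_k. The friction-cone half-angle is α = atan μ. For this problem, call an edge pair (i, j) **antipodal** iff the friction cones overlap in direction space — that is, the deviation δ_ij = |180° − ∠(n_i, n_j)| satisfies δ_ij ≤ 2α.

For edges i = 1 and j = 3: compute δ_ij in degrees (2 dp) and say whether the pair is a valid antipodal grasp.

α = atan 0.4 = 21.80°;  2α = 43.60°
edge 1: e_1 = (+1.24, +0.20);  n_1 = (+0.1592, -0.9872)
edge 3: e_3 = (-2.70, +2.87);  n_3 = (+0.7283, +0.6852)
∠(n_1, n_3) = 124.09°
δ = |180° − 124.09°| = 55.91°
55.91° > 2α = 43.60°  →  invalid

δ = 55.91°, invalid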